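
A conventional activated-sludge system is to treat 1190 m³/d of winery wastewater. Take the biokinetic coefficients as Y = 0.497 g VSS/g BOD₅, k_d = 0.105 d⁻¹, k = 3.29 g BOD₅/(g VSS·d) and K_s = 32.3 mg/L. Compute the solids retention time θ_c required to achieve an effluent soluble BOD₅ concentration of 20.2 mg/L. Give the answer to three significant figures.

Specific growth rate at S = 20.2 mg/L: μ = YkS/(K_s+S) = 0.497·3.29·20.2/(32.3+20.2) = 0.6291 d⁻¹.
1/θ_c = 0.6291 − 0.105 = 0.5241 d⁻¹, so θ_c = 1.908 d.

θ_c ≈ 1.91 d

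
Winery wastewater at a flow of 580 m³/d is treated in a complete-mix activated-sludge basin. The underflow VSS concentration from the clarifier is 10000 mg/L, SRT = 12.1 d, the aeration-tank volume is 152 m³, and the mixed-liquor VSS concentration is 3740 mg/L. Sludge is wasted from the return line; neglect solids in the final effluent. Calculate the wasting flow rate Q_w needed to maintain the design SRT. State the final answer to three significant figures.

Q_w ≈ 4.70 m³/d

Wasting from the return line (neglecting effluent solids): Q_w = V·X / (θ_c·X_r) = 152.0 × 3740 / (12.1 × 10000) = 4.698 m³/d.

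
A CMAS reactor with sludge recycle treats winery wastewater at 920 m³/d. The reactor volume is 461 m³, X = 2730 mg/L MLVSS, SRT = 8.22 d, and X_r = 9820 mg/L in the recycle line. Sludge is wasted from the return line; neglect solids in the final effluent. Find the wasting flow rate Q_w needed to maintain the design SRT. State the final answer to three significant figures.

θ_c = V·X/(Q_w·X_r) when wasting from the recycle, so Q_w = V·X/(θ_c·X_r) = 461.0 × 2730 / (8.22 × 9820) = 15.59 m³/d.

Q_w ≈ 15.6 m³/d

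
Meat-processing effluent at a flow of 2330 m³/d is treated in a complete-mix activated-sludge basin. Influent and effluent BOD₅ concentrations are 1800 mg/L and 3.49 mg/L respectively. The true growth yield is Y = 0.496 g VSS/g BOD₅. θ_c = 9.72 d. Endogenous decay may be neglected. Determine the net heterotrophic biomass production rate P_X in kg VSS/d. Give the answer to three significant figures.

P_X ≈ 2080 kg VSS/d

With endogenous decay neglected, the observed yield equals the true yield: Y_obs = Y = 0.496 g VSS/g BOD₅.
Mass of BOD₅ removed per day: Q(S₀ − S) = 2330 × 1797 g/m³ = 4186 kg/d.
So the net sludge growth is P_X = 0.4960 × 4186 = 2076 kg VSS/d.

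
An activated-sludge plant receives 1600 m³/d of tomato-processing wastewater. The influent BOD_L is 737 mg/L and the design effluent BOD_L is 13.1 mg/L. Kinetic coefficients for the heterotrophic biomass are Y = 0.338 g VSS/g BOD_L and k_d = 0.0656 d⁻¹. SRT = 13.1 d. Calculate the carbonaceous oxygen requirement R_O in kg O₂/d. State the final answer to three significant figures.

Y_obs = Y / (1 + k_d θ_c) = 0.338 / (1 + 0.0656 × 13.1) = 0.338 / 1.859 = 0.1818.
Substrate removed = Q·(S₀ − S) = 1600 m³/d × (737 − 13.1) g/m³ = 1.16×10^6 g/d = 1158 kg/d.
P_X = Y_obs·Q·(S₀ − S) = 0.1818 × 1158 = 210.5 kg VSS/d.
R_O = Q·(S₀ − S) − 1.42·P_X = 1158 − 1.42 × 210.5 = 859.3 kg O₂/d.

R_O ≈ 859 kg O₂/d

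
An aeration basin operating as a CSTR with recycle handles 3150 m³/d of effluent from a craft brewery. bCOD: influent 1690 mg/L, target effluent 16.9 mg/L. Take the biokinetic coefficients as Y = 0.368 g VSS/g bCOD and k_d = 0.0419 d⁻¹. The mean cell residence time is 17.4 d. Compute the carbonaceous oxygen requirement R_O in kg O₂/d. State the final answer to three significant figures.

R_O ≈ 3680 kg O₂/d

Observed yield with endogenous decay: Y_obs = Y / (1 + k_d·θ_c) = 0.368 / (1 + 0.0419 × 17.4) = 0.368 / 1.729 = 0.2128 g VSS/g bCOD.
Q·(S₀ − S) = 3150 × (1690 − 16.9) × 10⁻³ = 5270 kg/d removed.
P_X = Y_obs·Q·(S₀ − S) = 0.2128 × 5270 = 1122 kg VSS/d.
R_O = Q·ΔS − 1.42 P_X = 5270 − 1593 = 3677 kg O₂/d.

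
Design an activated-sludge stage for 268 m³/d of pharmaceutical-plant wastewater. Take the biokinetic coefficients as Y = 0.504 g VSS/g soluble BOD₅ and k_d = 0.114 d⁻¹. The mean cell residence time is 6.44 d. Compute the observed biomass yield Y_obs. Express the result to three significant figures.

Y_obs ≈ 0.291 g VSS/g soluble BOD₅

The observed yield is Y_obs = Y/(1 + k_d·θ_c) = 0.504 / (1 + 0.114 × 6.44) = 0.504 / 1.734 = 0.2906 g VSS per g soluble BOD₅ removed.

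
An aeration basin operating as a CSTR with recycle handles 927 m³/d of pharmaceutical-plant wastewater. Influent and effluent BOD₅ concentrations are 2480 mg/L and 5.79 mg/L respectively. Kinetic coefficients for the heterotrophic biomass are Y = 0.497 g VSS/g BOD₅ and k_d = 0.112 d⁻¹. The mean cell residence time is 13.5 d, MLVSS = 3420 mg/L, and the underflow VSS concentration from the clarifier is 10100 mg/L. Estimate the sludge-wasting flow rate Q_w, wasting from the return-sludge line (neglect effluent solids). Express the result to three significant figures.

From the SRT design equation V = Y Q (S₀−S) θ_c / [X (1 + k_d θ_c)] = 0.497 × 927 × (2480 − 5.79) × 13.5 / [3420 × (1 + 0.112 × 13.5)] = 1.54×10^7 / 8591 = 1791 m³.
Q_w = (V·X)/(θ_c X_r) = 1791 × 3420 / (13.5 × 10100) = 44.93 m³/d.

Q_w ≈ 44.9 m³/d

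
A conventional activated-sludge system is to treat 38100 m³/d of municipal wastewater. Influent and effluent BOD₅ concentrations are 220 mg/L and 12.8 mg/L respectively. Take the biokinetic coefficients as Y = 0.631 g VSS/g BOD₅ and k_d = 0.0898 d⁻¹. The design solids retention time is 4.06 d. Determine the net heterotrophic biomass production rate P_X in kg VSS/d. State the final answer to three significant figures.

Observed yield with endogenous decay: Y_obs = Y / (1 + k_d·θ_c) = 0.631 / (1 + 0.0898 × 4.06) = 0.631 / 1.365 = 0.4624 g VSS/g BOD₅.
Mass of BOD₅ removed per day: Q(S₀ − S) = 38100 × 207.2 g/m³ = 7894 kg/d.
Biomass produced: P_X = Y_obs·Q·ΔS = 0.4624 × 7894 ≈ 3650 kg VSS/d.

P_X ≈ 3650 kg VSS/d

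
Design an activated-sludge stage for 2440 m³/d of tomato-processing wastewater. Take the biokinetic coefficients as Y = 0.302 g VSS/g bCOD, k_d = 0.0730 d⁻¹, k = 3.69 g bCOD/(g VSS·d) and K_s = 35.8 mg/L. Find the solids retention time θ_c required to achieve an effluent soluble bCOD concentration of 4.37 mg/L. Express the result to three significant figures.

θ_c ≈ 20.7 d

At the target effluent, Y k S/(K_s+S) = 0.302×3.69×4.37/40.17 = 0.1212 d⁻¹.
1/θ_c = 0.1212 − 0.0730 = 0.04823 d⁻¹, so θ_c = 20.73 d.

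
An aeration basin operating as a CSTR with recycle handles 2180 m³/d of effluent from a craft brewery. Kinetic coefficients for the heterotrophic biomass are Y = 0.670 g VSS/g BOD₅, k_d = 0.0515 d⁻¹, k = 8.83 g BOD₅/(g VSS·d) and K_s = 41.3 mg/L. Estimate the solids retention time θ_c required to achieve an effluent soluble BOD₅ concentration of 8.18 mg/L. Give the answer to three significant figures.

θ_c ≈ 1.08 d

From 1/θ_c = Y·k·S/(K_s + S) − k_d: Y·k·S/(K_s+S) = 0.670 × 8.83 × 8.18 / (41.3 + 8.18) = 0.9780 d⁻¹.
Then 1/θ_c = μ − k_d = 0.9780 − 0.0515 = 0.9265 d⁻¹, giving θ_c = 1.079 d.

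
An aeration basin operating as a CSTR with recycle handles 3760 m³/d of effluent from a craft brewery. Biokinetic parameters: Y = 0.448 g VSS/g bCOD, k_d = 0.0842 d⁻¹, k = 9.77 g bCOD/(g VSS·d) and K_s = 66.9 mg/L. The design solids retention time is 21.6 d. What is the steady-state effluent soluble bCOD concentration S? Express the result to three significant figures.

S ≈ 2.06 mg/L

Effluent substrate depends only on kinetics and SRT: S = K_s(1 + k_d θ_c) / [θ_c(Yk − k_d) − 1] = 66.9 × (1 + 0.0842 × 21.6) / [21.6 × (0.448 × 9.77 − 0.0842) − 1] = 188.6 / 91.72 = 2.056 mg/L.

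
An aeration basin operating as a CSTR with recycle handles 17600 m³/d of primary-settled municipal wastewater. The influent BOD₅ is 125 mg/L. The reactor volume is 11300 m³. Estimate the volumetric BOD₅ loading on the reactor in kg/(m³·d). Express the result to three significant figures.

L_v ≈ 0.195 kg BOD₅/(m³·d)

L_v = Q S₀ / V = 17600 × 125 × 10⁻³ / 11300 = 0.1947 kg/(m³·d).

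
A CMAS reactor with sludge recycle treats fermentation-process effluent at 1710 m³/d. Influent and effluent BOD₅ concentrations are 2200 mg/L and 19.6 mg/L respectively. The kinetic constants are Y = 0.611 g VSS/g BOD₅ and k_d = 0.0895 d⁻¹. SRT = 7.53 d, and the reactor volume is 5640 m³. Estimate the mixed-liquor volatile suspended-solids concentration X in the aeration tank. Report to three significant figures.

X ≈ 1820 mg/L

X = Y·Q·ΔS·θ_c / [V·(1 + k_d θ_c)] = 0.611 × 1710 × (2200 − 19.6) × 7.53 / [5640 × (1 + 0.0895 × 7.53)] = 1817 mg/L.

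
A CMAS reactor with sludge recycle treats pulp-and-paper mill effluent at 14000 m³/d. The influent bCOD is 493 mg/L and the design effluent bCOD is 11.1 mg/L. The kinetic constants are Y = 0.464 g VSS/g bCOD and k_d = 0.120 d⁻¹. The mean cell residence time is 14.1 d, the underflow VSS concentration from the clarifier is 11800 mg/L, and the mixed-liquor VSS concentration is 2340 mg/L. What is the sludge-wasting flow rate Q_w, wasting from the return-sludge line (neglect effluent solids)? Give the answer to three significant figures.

Q_w ≈ 98.5 m³/d

Steady-state biomass mass balance: V·X·(1 + k_d·θ_c) = Y·Q·(S₀ − S)·θ_c, so V = 0.464 × 14000 × (493 − 11.1) × 14.1 / [2340 × (1 + 0.120 × 14.1)] = 4.41×10^7 / 6299 = 7007 m³.
θ_c = V·X/(Q_w·X_r) when wasting from the recycle, so Q_w = V·X/(θ_c·X_r) = 7007 × 2340 / (14.1 × 11800) = 98.55 m³/d.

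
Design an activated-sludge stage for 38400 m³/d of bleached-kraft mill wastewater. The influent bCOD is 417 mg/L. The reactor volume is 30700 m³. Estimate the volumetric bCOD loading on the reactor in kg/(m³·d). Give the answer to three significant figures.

L_v ≈ 0.522 kg bCOD/(m³·d)

Volumetric loading L_v = Q·S₀ / V = 38400 × 417 g/m³ / 30700 m³ = 521.6 g/(m³·d) = 0.5216 kg bCOD/(m³·d).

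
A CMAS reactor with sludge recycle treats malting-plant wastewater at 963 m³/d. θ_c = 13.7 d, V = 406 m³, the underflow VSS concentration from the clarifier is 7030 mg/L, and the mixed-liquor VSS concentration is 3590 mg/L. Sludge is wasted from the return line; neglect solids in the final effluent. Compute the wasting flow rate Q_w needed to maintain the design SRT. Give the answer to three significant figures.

Q_w ≈ 15.1 m³/d

Wasting from the return line (neglecting effluent solids): Q_w = V·X / (θ_c·X_r) = 406.0 × 3590 / (13.7 × 7030) = 15.13 m³/d.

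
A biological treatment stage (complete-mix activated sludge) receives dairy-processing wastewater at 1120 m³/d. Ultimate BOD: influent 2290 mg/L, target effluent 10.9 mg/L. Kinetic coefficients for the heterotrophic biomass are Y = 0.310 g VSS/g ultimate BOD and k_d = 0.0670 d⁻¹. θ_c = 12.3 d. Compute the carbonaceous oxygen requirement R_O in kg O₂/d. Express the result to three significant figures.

Y_obs = Y / (1 + k_d θ_c) = 0.310 / (1 + 0.0670 × 12.3) = 0.310 / 1.824 = 0.1699.
Mass of ultimate BOD removed per day: Q(S₀ − S) = 1120 × 2279 g/m³ = 2553 kg/d.
P_X = Y_obs·Q·(S₀ − S) = 0.1699 × 2553 = 433.8 kg VSS/d.
Carbonaceous O₂ demand = substrate oxidised − cell-mass equivalent = 2553 − 1.42 × 433.8 = 1937 kg O₂/d.

R_O ≈ 1940 kg O₂/d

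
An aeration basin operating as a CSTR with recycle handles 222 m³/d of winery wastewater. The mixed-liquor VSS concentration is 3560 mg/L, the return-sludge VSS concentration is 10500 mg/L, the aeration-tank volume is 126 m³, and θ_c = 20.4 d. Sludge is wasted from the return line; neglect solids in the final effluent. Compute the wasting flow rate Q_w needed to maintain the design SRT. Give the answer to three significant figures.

Q_w ≈ 2.09 m³/d

Wasting from the return line (neglecting effluent solids): Q_w = V·X / (θ_c·X_r) = 126.0 × 3560 / (20.4 × 10500) = 2.094 m³/d.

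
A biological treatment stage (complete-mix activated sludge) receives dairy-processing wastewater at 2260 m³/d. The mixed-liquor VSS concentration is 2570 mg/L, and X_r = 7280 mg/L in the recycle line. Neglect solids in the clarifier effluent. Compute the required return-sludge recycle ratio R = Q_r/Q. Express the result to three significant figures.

R ≈ 0.546

Solids balance on the clarifier gives (1+R)X = R·X_r, so R = X/(X_r − X) = 2570 / (7280 − 2570) = 0.5456.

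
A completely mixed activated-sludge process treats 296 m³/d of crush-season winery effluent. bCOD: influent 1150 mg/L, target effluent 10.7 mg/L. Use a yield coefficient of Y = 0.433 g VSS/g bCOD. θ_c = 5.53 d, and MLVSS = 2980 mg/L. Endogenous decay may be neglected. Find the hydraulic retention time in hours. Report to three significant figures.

τ ≈ 22.0 h

V·X = Y·Q·ΔS·θ_c gives V = 0.433 × 296 × (1150 − 10.7) × 5.53 / 2980 = 271.0 m³.
τ = V/Q = 271.0/296 = 0.9155 d, or 21.97 h.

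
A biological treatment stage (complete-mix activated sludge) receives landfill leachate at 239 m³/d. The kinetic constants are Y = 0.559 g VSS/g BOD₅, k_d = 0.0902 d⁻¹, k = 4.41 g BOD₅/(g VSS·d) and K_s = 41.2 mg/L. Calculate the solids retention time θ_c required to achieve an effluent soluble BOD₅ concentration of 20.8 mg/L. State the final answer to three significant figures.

Specific growth rate at S = 20.8 mg/L: μ = YkS/(K_s+S) = 0.559·4.41·20.8/(41.2+20.8) = 0.8270 d⁻¹.
θ_c = 1/(μ − k_d) = 1/(0.8270 − 0.0902) = 1/0.7368 = 1.357 d.

θ_c ≈ 1.36 d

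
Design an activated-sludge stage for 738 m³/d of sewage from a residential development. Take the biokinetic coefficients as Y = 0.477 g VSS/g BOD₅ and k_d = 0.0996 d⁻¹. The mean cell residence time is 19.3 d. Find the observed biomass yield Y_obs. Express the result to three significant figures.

Correct the yield for decay: Y_obs = Y/(1 + k_d θ_c) = 0.477 / (1 + 0.0996 × 19.3) = 0.477 / 2.922 = 0.1632.

Y_obs ≈ 0.163 g VSS/g BOD₅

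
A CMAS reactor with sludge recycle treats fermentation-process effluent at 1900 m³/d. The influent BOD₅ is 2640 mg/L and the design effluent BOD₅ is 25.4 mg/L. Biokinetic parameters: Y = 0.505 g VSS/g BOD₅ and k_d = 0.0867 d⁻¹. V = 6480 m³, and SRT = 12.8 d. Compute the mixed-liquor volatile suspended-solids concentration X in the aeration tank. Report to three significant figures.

X ≈ 2350 mg/L

From V·X·(1 + k_d·θ_c) = Y·Q·(S₀ − S)·θ_c: X = 0.505 × 1900 × (2640 − 25.4) × 12.8 / [6480 × (1 + 0.0867 × 12.8)] = 2349 mg/L.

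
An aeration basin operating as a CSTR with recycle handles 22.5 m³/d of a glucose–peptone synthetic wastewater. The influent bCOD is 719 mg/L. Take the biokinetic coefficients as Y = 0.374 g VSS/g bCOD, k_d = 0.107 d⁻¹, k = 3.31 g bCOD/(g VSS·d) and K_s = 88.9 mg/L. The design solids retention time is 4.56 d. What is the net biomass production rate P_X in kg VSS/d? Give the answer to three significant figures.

For a completely mixed reactor with recycle the Lawrence–McCarty relation gives S = K_s·(1 + k_d·θ_c) / [θ_c·(Y·k − k_d) − 1] = 88.9 × (1 + 0.107 × 4.56) / [4.56 × (0.374 × 3.31 − 0.107) − 1] = 132.3 / 4.157 = 31.82 mg/L.
Observed yield with endogenous decay: Y_obs = Y / (1 + k_d·θ_c) = 0.374 / (1 + 0.107 × 4.56) = 0.374 / 1.488 = 0.2514 g VSS/g bCOD.
ΔS = 719 − 31.8 = 687.2 mg/L, so the substrate removal rate is 22.5 × 687.2/1000 = 15.46 kg bCOD/d.
Net biomass production P_X = Y_obs × Q·(S₀ − S) = 0.2514 × 15.46 = 3.886 kg VSS/d.

P_X ≈ 3.89 kg VSS/d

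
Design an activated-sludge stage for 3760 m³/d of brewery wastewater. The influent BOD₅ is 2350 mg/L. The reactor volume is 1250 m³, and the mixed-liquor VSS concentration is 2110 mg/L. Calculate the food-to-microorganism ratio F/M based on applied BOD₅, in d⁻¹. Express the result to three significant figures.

F/M ≈ 3.35 d⁻¹

Food-to-microorganism ratio F/M = Q S₀ / (V X) = 3760 × 2350 / (1250 × 2110) = 3.350 d⁻¹.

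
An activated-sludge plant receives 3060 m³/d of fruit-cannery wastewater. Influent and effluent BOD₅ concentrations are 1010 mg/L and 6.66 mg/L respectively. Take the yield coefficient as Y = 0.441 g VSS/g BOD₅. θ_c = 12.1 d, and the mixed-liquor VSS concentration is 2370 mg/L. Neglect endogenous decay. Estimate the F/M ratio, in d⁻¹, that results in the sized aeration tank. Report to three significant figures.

F/M ≈ 0.189 d⁻¹

V·X = Y·Q·ΔS·θ_c gives V = 0.441 × 3060 × (1010 − 6.66) × 12.1 / 2370 = 6913 m³.
F/M = applied load / biomass = Q·S₀/(V·X) = 3060 × 1010 / (6913 × 2370) = 0.1886 d⁻¹.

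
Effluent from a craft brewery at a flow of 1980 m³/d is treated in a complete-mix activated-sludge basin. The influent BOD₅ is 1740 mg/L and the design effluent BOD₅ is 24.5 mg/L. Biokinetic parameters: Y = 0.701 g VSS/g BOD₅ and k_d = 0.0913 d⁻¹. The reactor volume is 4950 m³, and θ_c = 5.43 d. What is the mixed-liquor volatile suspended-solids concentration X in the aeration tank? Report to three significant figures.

From V·X·(1 + k_d·θ_c) = Y·Q·(S₀ − S)·θ_c: X = 0.701 × 1980 × (1740 − 24.5) × 5.43 / [4950 × (1 + 0.0913 × 5.43)] = 1746 mg/L.

X ≈ 1750 mg/L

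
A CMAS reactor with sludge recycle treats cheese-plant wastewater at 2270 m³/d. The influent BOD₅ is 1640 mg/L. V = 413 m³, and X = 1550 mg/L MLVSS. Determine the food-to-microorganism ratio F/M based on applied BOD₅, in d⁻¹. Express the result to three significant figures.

F/M ≈ 5.82 d⁻¹

F/M = applied load / biomass = Q·S₀/(V·X) = 2270 × 1640 / (413.0 × 1550) = 5.816 d⁻¹.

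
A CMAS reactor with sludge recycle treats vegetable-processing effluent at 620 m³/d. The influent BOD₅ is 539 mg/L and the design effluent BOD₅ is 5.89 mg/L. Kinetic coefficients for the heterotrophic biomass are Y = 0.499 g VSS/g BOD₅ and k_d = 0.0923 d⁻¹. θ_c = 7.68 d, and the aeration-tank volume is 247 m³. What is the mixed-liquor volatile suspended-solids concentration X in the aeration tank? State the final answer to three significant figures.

X ≈ 3000 mg/L

From V·X·(1 + k_d·θ_c) = Y·Q·(S₀ − S)·θ_c: X = 0.499 × 620 × (539 − 5.89) × 7.68 / [247 × (1 + 0.0923 × 7.68)] = 3001 mg/L.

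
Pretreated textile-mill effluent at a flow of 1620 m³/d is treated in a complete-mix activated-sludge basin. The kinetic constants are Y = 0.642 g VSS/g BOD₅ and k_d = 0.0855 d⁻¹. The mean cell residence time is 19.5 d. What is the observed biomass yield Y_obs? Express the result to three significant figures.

Y_obs ≈ 0.241 g VSS/g BOD₅

Observed yield with endogenous decay: Y_obs = Y / (1 + k_d·θ_c) = 0.642 / (1 + 0.0855 × 19.5) = 0.642 / 2.667 = 0.2407 g VSS/g BOD₅.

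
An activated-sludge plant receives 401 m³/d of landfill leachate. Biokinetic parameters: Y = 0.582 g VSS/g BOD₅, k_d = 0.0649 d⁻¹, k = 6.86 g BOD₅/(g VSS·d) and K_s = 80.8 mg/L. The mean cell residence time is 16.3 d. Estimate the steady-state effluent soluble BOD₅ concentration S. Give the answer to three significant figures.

From the Monod/SRT balance for a CMAS, S = K_s·(1+k_d θ_c)/[θ_c·(Y k − k_d) − 1] = 80.8 × (1 + 0.0649 × 16.3) / [16.3 × (0.582 × 6.86 − 0.0649) − 1] = 166.3 / 63.02 = 2.638 mg/L.

S ≈ 2.64 mg/L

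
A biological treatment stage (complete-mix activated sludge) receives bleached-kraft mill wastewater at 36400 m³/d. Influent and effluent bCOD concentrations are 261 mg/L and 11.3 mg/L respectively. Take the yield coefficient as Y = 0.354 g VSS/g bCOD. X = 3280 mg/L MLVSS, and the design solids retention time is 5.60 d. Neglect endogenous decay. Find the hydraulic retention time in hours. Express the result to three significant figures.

τ ≈ 3.62 h

With k_d = 0 the design equation reduces to V = Y Q (S₀−S) θ_c / X = 0.354 × 36400 × (261 − 11.3) × 5.60 / 3280 = 5493 m³.
Hydraulic retention time τ = V/Q = 5493 / 36400 = 0.1509 d = 3.622 h.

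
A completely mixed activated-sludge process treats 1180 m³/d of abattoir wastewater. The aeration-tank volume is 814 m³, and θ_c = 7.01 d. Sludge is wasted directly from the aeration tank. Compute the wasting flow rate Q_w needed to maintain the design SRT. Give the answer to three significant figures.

Q_w ≈ 116 m³/d

For wasting at MLVSS concentration, Q_w = V/θ_c = 814.0/7.01 = 116.1 m³/d.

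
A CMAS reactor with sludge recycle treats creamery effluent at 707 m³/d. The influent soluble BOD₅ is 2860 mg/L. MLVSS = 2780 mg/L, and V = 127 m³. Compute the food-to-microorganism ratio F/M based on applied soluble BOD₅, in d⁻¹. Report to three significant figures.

F/M ≈ 5.73 d⁻¹

F/M = applied load / biomass = Q·S₀/(V·X) = 707 × 2860 / (127.0 × 2780) = 5.727 d⁻¹.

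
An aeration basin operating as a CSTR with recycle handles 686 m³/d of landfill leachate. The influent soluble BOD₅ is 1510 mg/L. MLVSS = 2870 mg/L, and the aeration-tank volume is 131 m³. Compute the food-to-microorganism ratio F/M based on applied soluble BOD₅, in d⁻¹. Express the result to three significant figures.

F/M = Q·S₀ / (V·X) = 686 × 1510 / (131.0 × 2870) = 2.755 g soluble BOD₅·(g VSS·d)⁻¹.

F/M ≈ 2.76 d⁻¹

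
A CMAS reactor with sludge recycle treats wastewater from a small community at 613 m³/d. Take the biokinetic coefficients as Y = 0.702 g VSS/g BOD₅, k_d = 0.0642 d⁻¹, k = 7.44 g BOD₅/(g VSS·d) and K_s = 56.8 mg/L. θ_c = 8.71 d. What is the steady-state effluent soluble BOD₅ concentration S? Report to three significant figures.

S ≈ 2.02 mg/L

For a completely mixed reactor with recycle the Lawrence–McCarty relation gives S = K_s·(1 + k_d·θ_c) / [θ_c·(Y·k − k_d) − 1] = 56.8 × (1 + 0.0642 × 8.71) / [8.71 × (0.702 × 7.44 − 0.0642) − 1] = 88.56 / 43.93 = 2.016 mg/L.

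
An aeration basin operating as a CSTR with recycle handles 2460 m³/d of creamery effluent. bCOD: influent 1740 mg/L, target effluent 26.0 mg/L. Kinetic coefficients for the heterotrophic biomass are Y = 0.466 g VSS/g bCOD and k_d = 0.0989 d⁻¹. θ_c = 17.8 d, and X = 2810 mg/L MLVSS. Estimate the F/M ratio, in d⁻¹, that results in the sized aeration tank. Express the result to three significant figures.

F/M ≈ 0.338 d⁻¹

From the SRT design equation V = Y Q (S₀−S) θ_c / [X (1 + k_d θ_c)] = 0.466 × 2460 × (1740 − 26.0) × 17.8 / [2810 × (1 + 0.0989 × 17.8)] = 3.5×10^7 / 7757 = 4509 m³.
F/M = Q·S₀ / (V·X) = 2460 × 1740 / (4509 × 2810) = 0.3378 g bCOD·(g VSS·d)⁻¹.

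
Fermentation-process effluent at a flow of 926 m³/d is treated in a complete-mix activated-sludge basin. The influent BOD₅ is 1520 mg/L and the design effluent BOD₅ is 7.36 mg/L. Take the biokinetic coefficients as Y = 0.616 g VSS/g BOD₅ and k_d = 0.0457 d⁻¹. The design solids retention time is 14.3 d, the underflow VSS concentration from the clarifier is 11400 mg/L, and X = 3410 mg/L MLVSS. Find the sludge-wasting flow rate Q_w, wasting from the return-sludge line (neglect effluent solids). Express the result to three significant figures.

Rearranging the biomass balance for a CMAS with decay, V = Y·Q·ΔS·θ_c / [X·(1+k_d θ_c)] = 0.616 × 926 × (1520 − 7.36) × 14.3 / [3410 × (1 + 0.0457 × 14.3)] = 1.23×10^7 / 5638 = 2188 m³.
Wasting from the return line (neglecting effluent solids): Q_w = V·X / (θ_c·X_r) = 2188 × 3410 / (14.3 × 11400) = 45.77 m³/d.

Q_w ≈ 45.8 m³/d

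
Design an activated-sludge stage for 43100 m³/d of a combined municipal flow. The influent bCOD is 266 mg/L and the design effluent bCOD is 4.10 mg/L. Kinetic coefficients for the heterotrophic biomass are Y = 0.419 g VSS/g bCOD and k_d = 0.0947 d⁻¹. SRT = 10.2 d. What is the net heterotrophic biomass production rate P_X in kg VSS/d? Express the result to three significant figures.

The observed yield is Y_obs = Y/(1 + k_d·θ_c) = 0.419 / (1 + 0.0947 × 10.2) = 0.419 / 1.966 = 0.2131 g VSS per g bCOD removed.
ΔS = 266 − 4.10 = 261.9 mg/L, so the substrate removal rate is 43100 × 261.9/1000 = 11288 kg bCOD/d.
So the net sludge growth is P_X = 0.2131 × 11288 = 2406 kg VSS/d.

P_X ≈ 2410 kg VSS/d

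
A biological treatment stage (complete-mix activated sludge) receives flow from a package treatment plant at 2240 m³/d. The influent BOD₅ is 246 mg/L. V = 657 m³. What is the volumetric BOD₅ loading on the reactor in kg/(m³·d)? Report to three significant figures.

L_v ≈ 0.839 kg BOD₅/(m³·d)

Volumetric loading L_v = Q·S₀ / V = 2240 × 246 g/m³ / 657.0 m³ = 838.7 g/(m³·d) = 0.8387 kg BOD₅/(m³·d).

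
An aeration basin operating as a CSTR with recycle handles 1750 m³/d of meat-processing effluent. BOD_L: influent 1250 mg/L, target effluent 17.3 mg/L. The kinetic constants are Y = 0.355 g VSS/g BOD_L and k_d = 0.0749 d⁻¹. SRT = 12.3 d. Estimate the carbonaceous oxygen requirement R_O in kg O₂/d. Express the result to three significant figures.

R_O ≈ 1590 kg O₂/d

The observed yield is Y_obs = Y/(1 + k_d·θ_c) = 0.355 / (1 + 0.0749 × 12.3) = 0.355 / 1.921 = 0.1848 g VSS per g BOD_L removed.
Q·(S₀ − S) = 1750 × (1250 − 17.3) × 10⁻³ = 2157 kg/d removed.
Biomass synthesised: P_X = Y_obs × 2157 = 398.6 kg VSS/d.
R_O = Q·(S₀ − S) − 1.42·P_X = 2157 − 1.42 × 398.6 = 1591 kg O₂/d.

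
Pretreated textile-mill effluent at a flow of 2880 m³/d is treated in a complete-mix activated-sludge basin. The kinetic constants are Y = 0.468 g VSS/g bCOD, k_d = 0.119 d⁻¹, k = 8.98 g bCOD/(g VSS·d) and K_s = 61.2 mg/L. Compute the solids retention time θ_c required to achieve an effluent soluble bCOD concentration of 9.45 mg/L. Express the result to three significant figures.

At the target effluent, Y k S/(K_s+S) = 0.468×8.98×9.45/70.65 = 0.5621 d⁻¹.
1/θ_c = 0.5621 − 0.119 = 0.4431 d⁻¹, so θ_c = 2.257 d.

θ_c ≈ 2.26 d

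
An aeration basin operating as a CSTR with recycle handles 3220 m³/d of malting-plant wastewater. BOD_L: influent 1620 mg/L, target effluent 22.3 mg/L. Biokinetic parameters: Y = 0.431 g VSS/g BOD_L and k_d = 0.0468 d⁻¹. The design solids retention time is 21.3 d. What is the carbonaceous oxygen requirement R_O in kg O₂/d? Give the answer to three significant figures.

Y_obs = Y / (1 + k_d θ_c) = 0.431 / (1 + 0.0468 × 21.3) = 0.431 / 1.997 = 0.2158.
Substrate removed = Q·(S₀ − S) = 3220 m³/d × (1620 − 22.3) g/m³ = 5.14×10^6 g/d = 5145 kg/d.
P_X = Y_obs·Q·(S₀ − S) = 0.2158 × 5145 = 1110 kg VSS/d.
R_O = Q·(S₀ − S) − 1.42·P_X = 5145 − 1.42 × 1110 = 3568 kg O₂/d.

R_O ≈ 3570 kg O₂/d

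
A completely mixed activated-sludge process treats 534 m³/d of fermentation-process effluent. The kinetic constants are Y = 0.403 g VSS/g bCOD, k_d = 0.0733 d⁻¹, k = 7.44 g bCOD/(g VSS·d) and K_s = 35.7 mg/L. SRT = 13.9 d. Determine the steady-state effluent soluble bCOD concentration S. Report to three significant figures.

For a completely mixed reactor with recycle the Lawrence–McCarty relation gives S = K_s·(1 + k_d·θ_c) / [θ_c·(Y·k − k_d) − 1] = 35.7 × (1 + 0.0733 × 13.9) / [13.9 × (0.403 × 7.44 − 0.0733) − 1] = 72.07 / 39.66 = 1.817 mg/L.

S ≈ 1.82 mg/L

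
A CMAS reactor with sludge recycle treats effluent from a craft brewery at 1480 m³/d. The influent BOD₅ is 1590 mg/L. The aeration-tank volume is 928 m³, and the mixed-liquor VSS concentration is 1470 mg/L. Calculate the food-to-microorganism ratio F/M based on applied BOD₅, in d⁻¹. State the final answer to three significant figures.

F/M ≈ 1.73 d⁻¹

Food-to-microorganism ratio F/M = Q S₀ / (V X) = 1480 × 1590 / (928.0 × 1470) = 1.725 d⁻¹.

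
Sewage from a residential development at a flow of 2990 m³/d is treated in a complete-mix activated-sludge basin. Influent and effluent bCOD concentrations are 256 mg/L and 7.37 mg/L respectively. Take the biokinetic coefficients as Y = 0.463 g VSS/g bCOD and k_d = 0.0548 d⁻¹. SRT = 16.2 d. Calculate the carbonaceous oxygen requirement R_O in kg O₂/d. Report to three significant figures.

Correct the yield for decay: Y_obs = Y/(1 + k_d θ_c) = 0.463 / (1 + 0.0548 × 16.2) = 0.463 / 1.888 = 0.2453.
Substrate removed = Q·(S₀ − S) = 2990 m³/d × (256 − 7.37) g/m³ = 7.43×10^5 g/d = 743.4 kg/d.
Biomass synthesised: P_X = Y_obs × 743.4 = 182.3 kg VSS/d.
Carbonaceous O₂ demand = substrate oxidised − cell-mass equivalent = 743.4 − 1.42 × 182.3 = 484.5 kg O₂/d.

R_O ≈ 484 kg O₂/d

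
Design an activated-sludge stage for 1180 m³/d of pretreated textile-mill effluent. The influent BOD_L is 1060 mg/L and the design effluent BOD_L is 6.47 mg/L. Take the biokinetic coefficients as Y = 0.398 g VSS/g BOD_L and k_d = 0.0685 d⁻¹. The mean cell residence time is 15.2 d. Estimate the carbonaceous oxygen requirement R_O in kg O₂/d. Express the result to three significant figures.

R_O ≈ 899 kg O₂/d

Correct the yield for decay: Y_obs = Y/(1 + k_d θ_c) = 0.398 / (1 + 0.0685 × 15.2) = 0.398 / 2.041 = 0.1950.
Mass of BOD_L removed per day: Q(S₀ − S) = 1180 × 1054 g/m³ = 1243 kg/d.
Net sludge production P_X = 0.1950 × 1243 = 242.4 kg VSS/d.
Carbonaceous O₂ demand = substrate oxidised − cell-mass equivalent = 1243 − 1.42 × 242.4 = 899.0 kg O₂/d.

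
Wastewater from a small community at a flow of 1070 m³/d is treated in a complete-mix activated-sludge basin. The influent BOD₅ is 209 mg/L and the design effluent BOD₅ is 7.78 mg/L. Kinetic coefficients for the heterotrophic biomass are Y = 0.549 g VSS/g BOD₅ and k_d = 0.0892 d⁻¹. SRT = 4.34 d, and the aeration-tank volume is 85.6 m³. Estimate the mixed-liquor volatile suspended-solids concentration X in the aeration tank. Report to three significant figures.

Solving the biomass balance for X: X = Y Q (S₀−S) θ_c / [V (1+k_d θ_c)] = 0.549 × 1070 × (209 − 7.78) × 4.34 / [85.6 × (1 + 0.0892 × 4.34)] = 4320 mg/L.

X ≈ 4320 mg/L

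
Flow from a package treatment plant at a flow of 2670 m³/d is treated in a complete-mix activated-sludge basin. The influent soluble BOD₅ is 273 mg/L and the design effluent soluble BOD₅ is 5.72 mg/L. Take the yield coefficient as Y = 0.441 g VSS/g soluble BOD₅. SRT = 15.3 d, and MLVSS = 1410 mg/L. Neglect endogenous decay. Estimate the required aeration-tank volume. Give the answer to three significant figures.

V ≈ 3410 m³

Biomass mass balance (decay neglected): V·X = Y·Q·(S₀ − S)·θ_c, so V = 0.441 × 2670 × (273 − 5.72) × 15.3 / 1410 = 3415 m³.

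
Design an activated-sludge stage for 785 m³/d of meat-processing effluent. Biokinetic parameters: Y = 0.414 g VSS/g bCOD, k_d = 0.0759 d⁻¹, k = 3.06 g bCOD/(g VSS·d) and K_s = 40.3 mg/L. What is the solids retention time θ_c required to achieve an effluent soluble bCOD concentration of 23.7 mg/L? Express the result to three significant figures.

θ_c ≈ 2.54 d

At the target effluent, Y k S/(K_s+S) = 0.414×3.06×23.7/64.00 = 0.4691 d⁻¹.
Then 1/θ_c = μ − k_d = 0.4691 − 0.0759 = 0.3932 d⁻¹, giving θ_c = 2.543 d.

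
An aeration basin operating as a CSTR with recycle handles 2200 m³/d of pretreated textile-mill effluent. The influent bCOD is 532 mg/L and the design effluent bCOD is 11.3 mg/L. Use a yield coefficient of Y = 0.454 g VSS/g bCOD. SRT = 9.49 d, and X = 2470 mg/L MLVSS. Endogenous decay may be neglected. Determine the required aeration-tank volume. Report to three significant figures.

With k_d = 0 the design equation reduces to V = Y Q (S₀−S) θ_c / X = 0.454 × 2200 × (532 − 11.3) × 9.49 / 2470 = 1998 m³.

V ≈ 2000 m³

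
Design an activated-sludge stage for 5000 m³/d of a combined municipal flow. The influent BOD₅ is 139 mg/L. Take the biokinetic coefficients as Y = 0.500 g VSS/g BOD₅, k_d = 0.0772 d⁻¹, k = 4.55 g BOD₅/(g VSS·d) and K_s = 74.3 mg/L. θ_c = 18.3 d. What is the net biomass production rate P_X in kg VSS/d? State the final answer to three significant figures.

For a completely mixed reactor with recycle the Lawrence–McCarty relation gives S = K_s·(1 + k_d·θ_c) / [θ_c·(Y·k − k_d) − 1] = 74.3 × (1 + 0.0772 × 18.3) / [18.3 × (0.500 × 4.55 − 0.0772) − 1] = 179.3 / 39.22 = 4.571 mg/L.
Y_obs = Y / (1 + k_d θ_c) = 0.500 / (1 + 0.0772 × 18.3) = 0.500 / 2.413 = 0.2072.
Q·(S₀ − S) = 5000 × (139 − 4.57) × 10⁻³ = 672.1 kg/d removed.
So the net sludge growth is P_X = 0.2072 × 672.1 = 139.3 kg VSS/d.

P_X ≈ 139 kg VSS/d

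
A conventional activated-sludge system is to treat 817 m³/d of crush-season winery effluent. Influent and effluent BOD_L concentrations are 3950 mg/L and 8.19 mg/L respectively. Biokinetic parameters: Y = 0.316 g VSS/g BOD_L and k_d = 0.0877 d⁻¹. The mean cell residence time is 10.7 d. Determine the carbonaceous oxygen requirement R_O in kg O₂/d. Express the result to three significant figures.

R_O ≈ 2470 kg O₂/d

Observed yield with endogenous decay: Y_obs = Y / (1 + k_d·θ_c) = 0.316 / (1 + 0.0877 × 10.7) = 0.316 / 1.938 = 0.1630 g VSS/g BOD_L.
Q·(S₀ − S) = 817 × (3950 − 8.19) × 10⁻³ = 3220 kg/d removed.
P_X = Y_obs·Q·(S₀ − S) = 0.1630 × 3220 = 525.0 kg VSS/d.
R_O = Q·ΔS − 1.42 P_X = 3220 − 745.5 = 2475 kg O₂/d.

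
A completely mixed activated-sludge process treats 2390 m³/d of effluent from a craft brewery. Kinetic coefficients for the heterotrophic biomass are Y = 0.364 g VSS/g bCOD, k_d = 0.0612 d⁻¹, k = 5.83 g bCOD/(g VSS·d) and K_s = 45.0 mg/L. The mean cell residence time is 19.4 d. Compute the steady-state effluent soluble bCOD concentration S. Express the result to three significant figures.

S ≈ 2.52 mg/L

For a completely mixed reactor with recycle the Lawrence–McCarty relation gives S = K_s·(1 + k_d·θ_c) / [θ_c·(Y·k − k_d) − 1] = 45.0 × (1 + 0.0612 × 19.4) / [19.4 × (0.364 × 5.83 − 0.0612) − 1] = 98.43 / 38.98 = 2.525 mg/L.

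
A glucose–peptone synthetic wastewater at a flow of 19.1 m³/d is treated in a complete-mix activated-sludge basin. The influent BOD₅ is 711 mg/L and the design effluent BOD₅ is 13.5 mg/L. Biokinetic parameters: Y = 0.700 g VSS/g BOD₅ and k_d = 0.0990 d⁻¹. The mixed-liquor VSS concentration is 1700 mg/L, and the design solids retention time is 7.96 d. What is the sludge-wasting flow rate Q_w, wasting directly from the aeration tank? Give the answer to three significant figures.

Rearranging the biomass balance for a CMAS with decay, V = Y·Q·ΔS·θ_c / [X·(1+k_d θ_c)] = 0.700 × 19.1 × (711 − 13.5) × 7.96 / [1700 × (1 + 0.0990 × 7.96)] = 7.42×10^4 / 3040 = 24.42 m³.
For wasting at MLVSS concentration, Q_w = V/θ_c = 24.42/7.96 = 3.068 m³/d.

Q_w ≈ 3.07 m³/d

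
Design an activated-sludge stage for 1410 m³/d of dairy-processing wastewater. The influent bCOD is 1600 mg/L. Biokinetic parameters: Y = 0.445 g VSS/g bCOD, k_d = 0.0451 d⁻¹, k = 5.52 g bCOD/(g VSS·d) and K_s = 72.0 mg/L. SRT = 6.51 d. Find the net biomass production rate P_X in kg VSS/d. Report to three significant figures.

P_X ≈ 773 kg VSS/d

From the Monod/SRT balance for a CMAS, S = K_s·(1+k_d θ_c)/[θ_c·(Y k − k_d) − 1] = 72.0 × (1 + 0.0451 × 6.51) / [6.51 × (0.445 × 5.52 − 0.0451) − 1] = 93.14 / 14.70 = 6.337 mg/L.
Correct the yield for decay: Y_obs = Y/(1 + k_d θ_c) = 0.445 / (1 + 0.0451 × 6.51) = 0.445 / 1.294 = 0.3440.
Q·(S₀ − S) = 1410 × (1600 − 6.34) × 10⁻³ = 2247 kg/d removed.
Net biomass production P_X = Y_obs × Q·(S₀ − S) = 0.3440 × 2247 = 773.0 kg VSS/d.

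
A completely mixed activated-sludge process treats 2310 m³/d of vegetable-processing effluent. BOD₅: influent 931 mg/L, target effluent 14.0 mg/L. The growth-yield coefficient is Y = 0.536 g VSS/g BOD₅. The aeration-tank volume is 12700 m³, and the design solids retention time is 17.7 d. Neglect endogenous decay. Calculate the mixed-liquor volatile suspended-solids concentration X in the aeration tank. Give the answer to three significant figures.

X ≈ 1580 mg/L

Without decay, X = Y Q (S₀−S) θ_c / V = 0.536 × 2310 × (931 − 14.0) × 17.7 / 12700 = 1582 mg/L.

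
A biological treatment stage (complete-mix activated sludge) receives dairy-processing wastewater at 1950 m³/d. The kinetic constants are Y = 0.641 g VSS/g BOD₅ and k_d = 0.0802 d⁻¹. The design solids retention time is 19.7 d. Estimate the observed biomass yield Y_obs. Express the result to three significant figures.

Observed yield with endogenous decay: Y_obs = Y / (1 + k_d·θ_c) = 0.641 / (1 + 0.0802 × 19.7) = 0.641 / 2.580 = 0.2485 g VSS/g BOD₅.

Y_obs ≈ 0.248 g VSS/g BOD₅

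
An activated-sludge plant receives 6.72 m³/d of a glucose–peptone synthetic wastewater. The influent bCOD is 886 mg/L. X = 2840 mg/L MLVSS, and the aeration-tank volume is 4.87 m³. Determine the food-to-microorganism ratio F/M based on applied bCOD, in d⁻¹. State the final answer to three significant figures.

F/M = applied load / biomass = Q·S₀/(V·X) = 6.72 × 886 / (4.870 × 2840) = 0.4305 d⁻¹.

F/M ≈ 0.430 d⁻¹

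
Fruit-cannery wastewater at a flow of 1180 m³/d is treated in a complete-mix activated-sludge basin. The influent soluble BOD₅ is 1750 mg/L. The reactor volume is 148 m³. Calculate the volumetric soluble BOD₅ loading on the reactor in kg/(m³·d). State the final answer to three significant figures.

L_v ≈ 14.0 kg soluble BOD₅/(m³·d)

Volumetric loading L_v = Q·S₀ / V = 1180 × 1750 g/m³ / 148.0 m³ = 13953 g/(m³·d) = 13.95 kg soluble BOD₅/(m³·d).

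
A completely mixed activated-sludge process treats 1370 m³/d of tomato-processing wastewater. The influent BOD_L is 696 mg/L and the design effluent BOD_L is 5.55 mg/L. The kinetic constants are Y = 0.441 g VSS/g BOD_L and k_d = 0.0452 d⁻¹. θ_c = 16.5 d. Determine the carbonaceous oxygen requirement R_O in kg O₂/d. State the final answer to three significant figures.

Correct the yield for decay: Y_obs = Y/(1 + k_d θ_c) = 0.441 / (1 + 0.0452 × 16.5) = 0.441 / 1.746 = 0.2526.
ΔS = 696 − 5.55 = 690.5 mg/L, so the substrate removal rate is 1370 × 690.5/1000 = 945.9 kg BOD_L/d.
P_X = Y_obs·Q·(S₀ − S) = 0.2526 × 945.9 = 238.9 kg VSS/d.
Carbonaceous O₂ demand = substrate oxidised − cell-mass equivalent = 945.9 − 1.42 × 238.9 = 606.6 kg O₂/d.

R_O ≈ 607 kg O₂/d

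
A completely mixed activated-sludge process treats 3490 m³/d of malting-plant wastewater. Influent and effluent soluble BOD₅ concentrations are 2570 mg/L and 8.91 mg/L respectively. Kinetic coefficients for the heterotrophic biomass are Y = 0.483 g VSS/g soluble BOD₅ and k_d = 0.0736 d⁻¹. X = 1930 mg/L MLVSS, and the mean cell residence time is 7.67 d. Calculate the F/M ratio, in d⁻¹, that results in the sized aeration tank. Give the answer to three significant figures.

F/M ≈ 0.424 d⁻¹

Rearranging the biomass balance for a CMAS with decay, V = Y·Q·ΔS·θ_c / [X·(1+k_d θ_c)] = 0.483 × 3490 × (2570 − 8.91) × 7.67 / [1930 × (1 + 0.0736 × 7.67)] = 3.31×10^7 / 3020 = 10966 m³.
Food-to-microorganism ratio F/M = Q S₀ / (V X) = 3490 × 2570 / (10966 × 1930) = 0.4238 d⁻¹.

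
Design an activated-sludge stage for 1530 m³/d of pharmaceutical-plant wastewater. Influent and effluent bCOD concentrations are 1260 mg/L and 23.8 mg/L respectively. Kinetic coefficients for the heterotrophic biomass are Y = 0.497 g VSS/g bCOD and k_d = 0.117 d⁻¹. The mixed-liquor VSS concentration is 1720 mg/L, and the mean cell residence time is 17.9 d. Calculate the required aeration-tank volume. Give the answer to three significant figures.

From the SRT design equation V = Y Q (S₀−S) θ_c / [X (1 + k_d θ_c)] = 0.497 × 1530 × (1260 − 23.8) × 17.9 / [1720 × (1 + 0.117 × 17.9)] = 1.68×10^7 / 5322 = 3162 m³.

V ≈ 3160 m³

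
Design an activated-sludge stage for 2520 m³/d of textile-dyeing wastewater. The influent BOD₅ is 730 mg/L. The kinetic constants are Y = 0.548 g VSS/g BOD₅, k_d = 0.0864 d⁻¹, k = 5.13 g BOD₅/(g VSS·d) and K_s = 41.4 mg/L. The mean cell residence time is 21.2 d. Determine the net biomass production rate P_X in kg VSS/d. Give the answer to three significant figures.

P_X ≈ 355 kg VSS/d

For a completely mixed reactor with recycle the Lawrence–McCarty relation gives S = K_s·(1 + k_d·θ_c) / [θ_c·(Y·k − k_d) − 1] = 41.4 × (1 + 0.0864 × 21.2) / [21.2 × (0.548 × 5.13 − 0.0864) − 1] = 117.2 / 56.77 = 2.065 mg/L.
Observed yield with endogenous decay: Y_obs = Y / (1 + k_d·θ_c) = 0.548 / (1 + 0.0864 × 21.2) = 0.548 / 2.832 = 0.1935 g VSS/g BOD₅.
Mass of BOD₅ removed per day: Q(S₀ − S) = 2520 × 727.9 g/m³ = 1834 kg/d.
Net biomass production P_X = Y_obs × Q·(S₀ − S) = 0.1935 × 1834 = 355.0 kg VSS/d.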